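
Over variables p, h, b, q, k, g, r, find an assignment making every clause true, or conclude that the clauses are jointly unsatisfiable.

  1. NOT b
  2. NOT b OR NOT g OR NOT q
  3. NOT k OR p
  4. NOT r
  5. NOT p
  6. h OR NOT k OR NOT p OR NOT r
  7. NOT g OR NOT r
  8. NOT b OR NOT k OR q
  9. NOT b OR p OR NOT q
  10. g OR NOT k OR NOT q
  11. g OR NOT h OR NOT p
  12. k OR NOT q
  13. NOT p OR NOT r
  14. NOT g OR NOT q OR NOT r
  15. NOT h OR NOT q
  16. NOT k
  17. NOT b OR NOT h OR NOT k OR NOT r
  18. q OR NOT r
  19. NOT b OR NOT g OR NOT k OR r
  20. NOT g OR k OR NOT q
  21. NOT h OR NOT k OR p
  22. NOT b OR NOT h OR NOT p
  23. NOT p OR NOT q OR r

Unit clause (NOT b) forces b = False.
Unit clause (NOT r) forces r = False.
Unit clause (NOT p) forces p = False.
Unit clause (NOT k) forces k = False.
In (k OR NOT q) only NOT q is left, so q = False.
Set h = True.
Set g = True.
All clauses satisfied.

p: False; h: True; b: False; q: False; k: False; g: True; r: False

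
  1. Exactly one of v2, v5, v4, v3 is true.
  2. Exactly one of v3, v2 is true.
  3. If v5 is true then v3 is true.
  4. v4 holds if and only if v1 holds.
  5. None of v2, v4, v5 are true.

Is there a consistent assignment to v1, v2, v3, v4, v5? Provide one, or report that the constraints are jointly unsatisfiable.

v1=F, v2=F, v3=T, v4=F, v5=F

  (1) {v2, v5, v4, v3}: 1 true — exactly one ✓
  (2) {v3, v2}: 1 true — exactly one ✓
  (3) v5=F ⇒ v3: vacuous ✓
  (4) v4=F, v1=F — same ✓
  (5) {v2, v4, v5}: 0 true — none ✓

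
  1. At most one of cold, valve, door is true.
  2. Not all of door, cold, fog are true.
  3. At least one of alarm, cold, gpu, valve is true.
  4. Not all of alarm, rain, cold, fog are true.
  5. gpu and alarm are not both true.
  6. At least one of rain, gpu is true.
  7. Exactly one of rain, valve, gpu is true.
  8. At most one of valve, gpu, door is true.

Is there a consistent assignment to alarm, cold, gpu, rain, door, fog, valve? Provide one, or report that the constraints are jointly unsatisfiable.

alarm = True, cold = False, gpu = False, rain = True, door = False, fog = False, valve = False

  (1) {cold, valve, door}: 0 true — at most one ✓
  (2) {door, cold, fog}: 0/3 true — not all ✓
  (3) {alarm, cold, gpu, valve}: 1 true — at least one ✓
  (4) {alarm, rain, cold, fog}: 2/4 true — not all ✓
  (5) gpu=F, alarm=T — not both ✓
  (6) {rain, gpu}: 1 true — at least one ✓
  (7) {rain, valve, gpu}: 1 true — exactly one ✓
  (8) {valve, gpu, door}: 0 true — at most one ✓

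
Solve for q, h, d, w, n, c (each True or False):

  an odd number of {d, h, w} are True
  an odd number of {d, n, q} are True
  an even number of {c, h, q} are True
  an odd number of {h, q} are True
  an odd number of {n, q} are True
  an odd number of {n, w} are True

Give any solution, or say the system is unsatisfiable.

q = False, h = True, d = False, w = False, n = True, c = True

{d, h, w}: 1 true → odd ✓
{d, n, q}: 1 true → odd ✓
{c, h, q}: 2 true → even ✓
{h, q}: 1 true → odd ✓
{n, q}: 1 true → odd ✓
{n, w}: 1 true → odd ✓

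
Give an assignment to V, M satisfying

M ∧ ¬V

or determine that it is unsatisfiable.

V: False, M: True

  ¬V = True
Both conjuncts True, so the formula holds.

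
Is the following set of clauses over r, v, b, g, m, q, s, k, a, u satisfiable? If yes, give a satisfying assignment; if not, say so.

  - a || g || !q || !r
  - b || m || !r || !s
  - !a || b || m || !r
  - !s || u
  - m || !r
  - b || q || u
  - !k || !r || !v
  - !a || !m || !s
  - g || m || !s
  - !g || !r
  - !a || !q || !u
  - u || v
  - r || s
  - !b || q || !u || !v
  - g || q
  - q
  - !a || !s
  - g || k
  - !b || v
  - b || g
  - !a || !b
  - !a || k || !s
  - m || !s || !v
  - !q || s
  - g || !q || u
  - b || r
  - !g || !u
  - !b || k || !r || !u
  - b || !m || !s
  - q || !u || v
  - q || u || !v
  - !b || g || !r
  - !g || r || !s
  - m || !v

r: False; v: True; b: True; g: False; m: True; q: True; s: True; k: True; a: False; u: True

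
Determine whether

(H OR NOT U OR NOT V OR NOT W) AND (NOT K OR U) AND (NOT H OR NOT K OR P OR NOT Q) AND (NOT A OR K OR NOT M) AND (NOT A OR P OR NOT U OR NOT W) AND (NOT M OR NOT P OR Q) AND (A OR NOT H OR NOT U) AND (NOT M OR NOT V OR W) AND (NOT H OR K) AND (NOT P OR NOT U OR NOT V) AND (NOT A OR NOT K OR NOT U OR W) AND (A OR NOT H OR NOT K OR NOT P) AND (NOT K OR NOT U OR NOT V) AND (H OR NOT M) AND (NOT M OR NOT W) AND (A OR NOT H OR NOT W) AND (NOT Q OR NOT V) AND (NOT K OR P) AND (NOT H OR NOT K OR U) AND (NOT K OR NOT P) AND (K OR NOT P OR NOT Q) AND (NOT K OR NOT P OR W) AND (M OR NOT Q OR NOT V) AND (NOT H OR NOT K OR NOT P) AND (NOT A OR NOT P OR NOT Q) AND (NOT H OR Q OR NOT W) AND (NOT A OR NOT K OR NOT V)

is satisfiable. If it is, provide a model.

Set H = False.
  then (H OR NOT M) forces M = False.
Set Q = False.
Set P = False.
  then (NOT K OR P) forces K = False.
Set U = False.
Set A = False.
Set W = True.
Set V = True.
All clauses satisfied.

H = False, Q = False, P = False, M = False, U = False, A = False, W = True, K = False, V = True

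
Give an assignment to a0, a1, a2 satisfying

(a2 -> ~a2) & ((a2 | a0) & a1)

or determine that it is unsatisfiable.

a0=T, a1=T, a2=F

  a2 -> ~a2 = True
    ~a2 = True
  (a2 | a0) & a1 = True
    a2 | a0 = True
Both conjuncts True, so the formula holds.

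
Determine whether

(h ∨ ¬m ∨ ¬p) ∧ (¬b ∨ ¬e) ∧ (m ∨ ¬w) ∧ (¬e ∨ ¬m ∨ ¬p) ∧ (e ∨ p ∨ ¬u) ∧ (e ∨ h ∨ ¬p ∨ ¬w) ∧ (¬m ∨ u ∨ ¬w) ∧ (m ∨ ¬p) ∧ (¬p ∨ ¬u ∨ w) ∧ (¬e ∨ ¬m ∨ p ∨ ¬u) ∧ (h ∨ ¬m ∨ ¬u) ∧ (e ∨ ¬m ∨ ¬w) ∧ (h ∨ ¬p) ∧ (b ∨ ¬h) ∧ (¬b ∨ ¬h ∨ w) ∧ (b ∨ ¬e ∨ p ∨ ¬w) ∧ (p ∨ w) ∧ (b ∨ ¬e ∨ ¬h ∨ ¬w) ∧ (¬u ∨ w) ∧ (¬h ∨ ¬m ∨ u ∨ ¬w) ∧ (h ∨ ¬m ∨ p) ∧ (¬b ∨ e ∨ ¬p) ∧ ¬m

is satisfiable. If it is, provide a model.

The formula is unsatisfiable.

Case m = True:
  Clause (¬m) is falsified — contradiction.
Case m = False:
  (m ∨ ¬w) forces w = False.
  (m ∨ ¬p) forces p = False.
  Clause (p ∨ w) is falsified — contradiction.
Both cases fail, so the formula is unsatisfiable.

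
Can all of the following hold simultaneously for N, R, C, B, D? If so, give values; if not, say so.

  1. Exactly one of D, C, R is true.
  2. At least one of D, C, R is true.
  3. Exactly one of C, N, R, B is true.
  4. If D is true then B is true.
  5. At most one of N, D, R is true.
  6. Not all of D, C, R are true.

N=F; R=T; C=F; B=F; D=F

  (1) {D, C, R}: 1 true — exactly one ✓
  (2) {D, C, R}: 1 true — at least one ✓
  (3) {C, N, R, B}: 1 true — exactly one ✓
  (4) D=F ⇒ B: vacuous ✓
  (5) {N, D, R}: 1 true — at most one ✓
  (6) {D, C, R}: 1/3 true — not all ✓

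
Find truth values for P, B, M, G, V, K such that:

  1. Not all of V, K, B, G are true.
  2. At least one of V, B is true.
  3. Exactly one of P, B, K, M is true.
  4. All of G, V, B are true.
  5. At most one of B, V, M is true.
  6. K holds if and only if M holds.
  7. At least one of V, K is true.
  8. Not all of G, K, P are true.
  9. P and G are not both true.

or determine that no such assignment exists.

Unsatisfiable

Case G = True:
  (4) forces V = True.
  (4) forces B = True.
  Constraint (5) is violated (B=T, V=T) — contradiction.
Case G = False:
  Constraint (4) is violated (G=F) — contradiction.
Both cases fail — unsatisfiable.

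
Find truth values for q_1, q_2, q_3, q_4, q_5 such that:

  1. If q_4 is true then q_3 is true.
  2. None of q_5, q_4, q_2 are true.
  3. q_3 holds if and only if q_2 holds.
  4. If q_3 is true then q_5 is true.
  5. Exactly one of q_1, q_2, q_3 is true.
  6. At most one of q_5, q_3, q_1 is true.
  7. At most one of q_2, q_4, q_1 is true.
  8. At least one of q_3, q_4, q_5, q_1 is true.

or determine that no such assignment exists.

q_1 = True, q_2 = False, q_3 = False, q_4 = False, q_5 = False

  (1) q_4=F ⇒ q_3: vacuous ✓
  (2) {q_5, q_4, q_2}: 0 true — none ✓
  (3) q_3=F, q_2=F — same ✓
  (4) q_3=F ⇒ q_5: vacuous ✓
  (5) {q_1, q_2, q_3}: 1 true — exactly one ✓
  (6) {q_5, q_3, q_1}: 1 true — at most one ✓
  (7) {q_2, q_4, q_1}: 1 true — at most one ✓
  (8) {q_3, q_4, q_5, q_1}: 1 true — at least one ✓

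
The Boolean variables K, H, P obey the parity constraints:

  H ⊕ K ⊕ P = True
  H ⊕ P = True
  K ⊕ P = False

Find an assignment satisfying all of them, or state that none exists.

K=F, H=T, P=F

H ⊕ K ⊕ P = T ⊕ F ⊕ F = True ✓
H ⊕ P = T ⊕ F = True ✓
K ⊕ P = F ⊕ F = False ✓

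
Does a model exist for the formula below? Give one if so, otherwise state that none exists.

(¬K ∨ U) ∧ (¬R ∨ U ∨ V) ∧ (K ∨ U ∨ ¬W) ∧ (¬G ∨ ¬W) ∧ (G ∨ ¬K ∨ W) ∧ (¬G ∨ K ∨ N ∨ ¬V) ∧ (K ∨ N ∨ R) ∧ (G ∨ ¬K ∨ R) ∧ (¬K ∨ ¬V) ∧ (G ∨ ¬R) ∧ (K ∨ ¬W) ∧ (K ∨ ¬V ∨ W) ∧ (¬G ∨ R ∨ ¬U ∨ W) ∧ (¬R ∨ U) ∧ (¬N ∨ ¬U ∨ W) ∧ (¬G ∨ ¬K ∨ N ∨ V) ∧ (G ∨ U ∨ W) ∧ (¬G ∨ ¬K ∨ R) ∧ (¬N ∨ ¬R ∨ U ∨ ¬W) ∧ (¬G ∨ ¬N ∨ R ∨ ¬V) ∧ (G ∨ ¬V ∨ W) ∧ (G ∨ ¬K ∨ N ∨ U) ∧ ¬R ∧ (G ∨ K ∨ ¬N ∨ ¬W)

Unit clause (¬R) forces R = False.
Try W = True:
  (¬G ∨ ¬W) forces G = False.
  (G ∨ ¬K ∨ R) forces K = False.
  clause (K ∨ ¬W) is falsified — backtrack.
So W = False.
Set U = False.
  then (¬K ∨ U) forces K = False.
  then (K ∨ N ∨ R) forces N = True.
  then (K ∨ ¬V ∨ W) forces V = False.
  then (G ∨ U ∨ W) forces G = True.
All clauses satisfied.

W = False; U = False; V = False; N = True; K = False; R = False; G = True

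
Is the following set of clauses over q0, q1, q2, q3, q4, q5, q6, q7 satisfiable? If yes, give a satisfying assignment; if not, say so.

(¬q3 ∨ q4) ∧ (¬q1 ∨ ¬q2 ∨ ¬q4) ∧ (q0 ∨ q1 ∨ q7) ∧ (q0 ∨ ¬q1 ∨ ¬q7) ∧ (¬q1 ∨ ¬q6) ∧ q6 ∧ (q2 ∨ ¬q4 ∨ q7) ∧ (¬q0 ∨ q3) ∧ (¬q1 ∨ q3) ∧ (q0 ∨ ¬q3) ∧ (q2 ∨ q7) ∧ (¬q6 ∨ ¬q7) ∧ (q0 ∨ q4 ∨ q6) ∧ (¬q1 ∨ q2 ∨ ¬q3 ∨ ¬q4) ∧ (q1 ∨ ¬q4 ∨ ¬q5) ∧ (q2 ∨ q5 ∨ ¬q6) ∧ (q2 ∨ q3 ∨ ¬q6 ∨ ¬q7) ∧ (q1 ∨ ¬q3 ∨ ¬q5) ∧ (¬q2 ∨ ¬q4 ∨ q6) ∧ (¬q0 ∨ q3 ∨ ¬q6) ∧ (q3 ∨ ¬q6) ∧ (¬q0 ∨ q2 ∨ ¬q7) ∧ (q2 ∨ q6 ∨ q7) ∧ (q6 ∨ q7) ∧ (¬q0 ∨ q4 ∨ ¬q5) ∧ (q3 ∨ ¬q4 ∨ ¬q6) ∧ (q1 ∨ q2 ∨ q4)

q0 = True, q1 = False, q2 = True, q3 = True, q4 = True, q5 = False, q6 = True, q7 = False

Unit clause (q6) forces q6 = True.
In (¬q6 ∨ ¬q7) only ¬q7 is left, so q7 = False.
In (q3 ∨ ¬q6) only q3 is left, so q3 = True.
In (¬q3 ∨ q4) only q4 is left, so q4 = True.
In (¬q1 ∨ ¬q6) only ¬q1 is left, so q1 = False.
In (q2 ∨ ¬q4 ∨ q7) only q2 is left, so q2 = True.
In (q0 ∨ ¬q3) only q0 is left, so q0 = True.
In (q1 ∨ ¬q4 ∨ ¬q5) only ¬q5 is left, so q5 = False.
All clauses satisfied.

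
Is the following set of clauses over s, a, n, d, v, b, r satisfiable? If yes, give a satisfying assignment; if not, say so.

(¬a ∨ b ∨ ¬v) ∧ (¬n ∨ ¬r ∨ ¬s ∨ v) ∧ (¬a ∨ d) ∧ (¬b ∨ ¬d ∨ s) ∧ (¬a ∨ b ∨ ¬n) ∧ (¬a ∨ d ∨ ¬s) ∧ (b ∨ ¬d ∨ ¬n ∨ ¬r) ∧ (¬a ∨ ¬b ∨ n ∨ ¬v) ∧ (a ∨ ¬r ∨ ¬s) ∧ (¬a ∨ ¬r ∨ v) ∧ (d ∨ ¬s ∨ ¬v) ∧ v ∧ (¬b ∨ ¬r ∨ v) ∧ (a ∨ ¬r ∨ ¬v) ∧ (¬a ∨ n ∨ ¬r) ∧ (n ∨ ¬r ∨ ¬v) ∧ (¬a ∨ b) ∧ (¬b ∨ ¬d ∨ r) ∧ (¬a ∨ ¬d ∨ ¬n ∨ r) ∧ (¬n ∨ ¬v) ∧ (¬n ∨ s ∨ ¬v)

Unit clause (v) forces v = True.
In (¬n ∨ ¬v) only ¬n is left, so n = False.
In (n ∨ ¬r ∨ ¬v) only ¬r is left, so r = False.
Set s = False.
Set a = False.
Set d = True.
  then (¬b ∨ ¬d ∨ s) forces b = False.
All clauses satisfied.

s=F, a=F, n=F, d=T, v=T, b=F, r=F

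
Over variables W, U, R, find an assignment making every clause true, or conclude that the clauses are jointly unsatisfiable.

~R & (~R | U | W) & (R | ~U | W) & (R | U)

W = True; U = True; R = False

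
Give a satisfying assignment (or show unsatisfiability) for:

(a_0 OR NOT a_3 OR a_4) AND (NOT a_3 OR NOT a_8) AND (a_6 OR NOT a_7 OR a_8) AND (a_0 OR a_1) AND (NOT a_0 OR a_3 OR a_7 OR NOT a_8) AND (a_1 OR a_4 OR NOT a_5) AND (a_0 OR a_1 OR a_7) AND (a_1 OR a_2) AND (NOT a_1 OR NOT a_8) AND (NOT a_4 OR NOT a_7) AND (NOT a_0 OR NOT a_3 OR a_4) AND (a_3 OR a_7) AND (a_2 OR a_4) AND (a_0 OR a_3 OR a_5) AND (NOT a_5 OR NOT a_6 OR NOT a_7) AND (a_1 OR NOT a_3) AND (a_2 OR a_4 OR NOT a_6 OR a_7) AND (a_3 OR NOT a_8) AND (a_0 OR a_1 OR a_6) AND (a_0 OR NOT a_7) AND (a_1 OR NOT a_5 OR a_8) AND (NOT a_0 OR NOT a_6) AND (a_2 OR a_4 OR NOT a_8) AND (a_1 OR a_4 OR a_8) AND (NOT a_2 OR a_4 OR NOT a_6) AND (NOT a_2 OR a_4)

a_0 = True, a_1 = True, a_2 = False, a_3 = True, a_4 = True, a_5 = True, a_6 = False, a_7 = False, a_8 = False

Set a_0 = True.
  then (NOT a_0 OR NOT a_6) forces a_6 = False.
Try a_1 = False:
  (a_1 OR a_2) forces a_2 = True.
  (a_1 OR NOT a_3) forces a_3 = False.
  (a_3 OR a_7) forces a_7 = True.
  (a_6 OR NOT a_7 OR a_8) forces a_8 = True.
  clause (a_3 OR NOT a_8) is falsified — backtrack.
So a_1 = True.
  then (NOT a_1 OR NOT a_8) forces a_8 = False.
  then (a_6 OR NOT a_7 OR a_8) forces a_7 = False.
  then (a_3 OR a_7) forces a_3 = True.
  then (NOT a_0 OR NOT a_3 OR a_4) forces a_4 = True.
Set a_2 = False.
Set a_5 = True.
All clauses satisfied.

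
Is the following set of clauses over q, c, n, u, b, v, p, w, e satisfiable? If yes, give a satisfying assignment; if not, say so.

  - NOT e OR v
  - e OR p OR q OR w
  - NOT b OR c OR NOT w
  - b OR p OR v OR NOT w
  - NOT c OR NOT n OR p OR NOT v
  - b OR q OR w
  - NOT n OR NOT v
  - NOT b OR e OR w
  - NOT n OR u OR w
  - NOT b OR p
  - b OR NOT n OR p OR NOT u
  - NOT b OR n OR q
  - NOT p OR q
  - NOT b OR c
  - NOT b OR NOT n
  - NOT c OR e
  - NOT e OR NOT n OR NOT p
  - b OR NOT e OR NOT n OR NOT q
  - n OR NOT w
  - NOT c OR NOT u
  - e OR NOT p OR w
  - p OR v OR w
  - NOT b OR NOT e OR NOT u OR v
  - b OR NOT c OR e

Set q = True.
Set c = True.
  then (NOT c OR e) forces e = True.
  then (NOT c OR NOT u) forces u = False.
  then (NOT e OR v) forces v = True.
  then (NOT n OR NOT v) forces n = False.
  then (n OR NOT w) forces w = False.
Set b = False.
Set p = False.
All clauses satisfied.

q: True; c: True; n: False; u: False; b: False; v: True; p: False; w: False; e: True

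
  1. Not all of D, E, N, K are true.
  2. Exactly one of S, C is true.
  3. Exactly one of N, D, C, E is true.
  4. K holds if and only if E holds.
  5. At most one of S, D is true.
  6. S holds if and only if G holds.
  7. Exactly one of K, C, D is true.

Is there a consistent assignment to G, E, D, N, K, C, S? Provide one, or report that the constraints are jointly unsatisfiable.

G: False, E: False, D: False, N: False, K: False, C: True, S: False

  (1) {D, E, N, K}: 0/4 true — not all ✓
  (2) {S, C}: 1 true — exactly one ✓
  (3) {N, D, C, E}: 1 true — exactly one ✓
  (4) K=F, E=F — same ✓
  (5) {S, D}: 0 true — at most one ✓
  (6) S=F, G=F — same ✓
  (7) {K, C, D}: 1 true — exactly one ✓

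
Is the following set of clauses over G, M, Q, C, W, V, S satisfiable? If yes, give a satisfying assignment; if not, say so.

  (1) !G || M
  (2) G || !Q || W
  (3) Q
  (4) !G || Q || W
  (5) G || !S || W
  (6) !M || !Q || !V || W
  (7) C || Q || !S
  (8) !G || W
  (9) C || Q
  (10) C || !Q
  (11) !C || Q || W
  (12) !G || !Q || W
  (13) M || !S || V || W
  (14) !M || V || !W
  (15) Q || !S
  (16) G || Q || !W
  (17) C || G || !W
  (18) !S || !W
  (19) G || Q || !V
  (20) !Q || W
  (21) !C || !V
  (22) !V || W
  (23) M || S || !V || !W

G = False, M = False, Q = True, C = True, W = True, V = False, S = False

Unit clause (Q) forces Q = True.
In (C || !Q) only C is left, so C = True.
In (!Q || W) only W is left, so W = True.
In (!C || !V) only !V is left, so V = False.
In (!M || V || !W) only !M is left, so M = False.
In (!S || !W) only !S is left, so S = False.
In (!G || M) only !G is left, so G = False.
All clauses satisfied.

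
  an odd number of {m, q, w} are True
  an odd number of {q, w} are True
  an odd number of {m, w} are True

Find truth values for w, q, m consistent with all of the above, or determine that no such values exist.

w=T; q=F; m=F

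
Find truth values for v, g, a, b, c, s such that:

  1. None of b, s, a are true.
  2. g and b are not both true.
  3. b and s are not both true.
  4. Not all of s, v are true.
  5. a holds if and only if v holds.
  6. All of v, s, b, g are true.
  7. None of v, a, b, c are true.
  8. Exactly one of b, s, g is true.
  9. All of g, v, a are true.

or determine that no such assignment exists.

UNSATISFIABLE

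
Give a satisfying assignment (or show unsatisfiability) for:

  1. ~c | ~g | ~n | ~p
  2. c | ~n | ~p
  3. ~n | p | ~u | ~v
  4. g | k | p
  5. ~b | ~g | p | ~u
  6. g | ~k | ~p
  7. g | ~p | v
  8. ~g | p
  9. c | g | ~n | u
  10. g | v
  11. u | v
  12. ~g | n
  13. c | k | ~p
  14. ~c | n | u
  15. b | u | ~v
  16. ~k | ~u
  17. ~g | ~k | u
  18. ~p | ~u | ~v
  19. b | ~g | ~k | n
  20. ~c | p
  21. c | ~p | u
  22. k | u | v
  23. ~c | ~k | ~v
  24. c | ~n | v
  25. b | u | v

v = True; k = False; b = True; u = False; n = True; c = True; g = False; p = True

Set v = True.
Set k = False.
Try b = False:
  (b | u | ~v) forces u = True.
  (~p | ~u | ~v) forces p = False.
  (~n | p | ~u | ~v) forces n = False.
  (g | k | p) forces g = True.
  clause (~g | p) is falsified — backtrack.
So b = True.
Set u = False.
Set n = True.
Set c = True.
  then (~c | p) forces p = True.
  then (~c | ~g | ~n | ~p) forces g = False.
All clauses satisfied.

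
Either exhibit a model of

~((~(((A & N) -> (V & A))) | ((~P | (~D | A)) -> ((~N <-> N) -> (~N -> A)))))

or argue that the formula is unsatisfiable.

Case N = True: the formula becomes ~((~((A -> (V & A))) | True)) = False.
Case N = False: the formula becomes ~((False | True)) = False.
Both cases fail — unsatisfiable.

The formula is unsatisfiable.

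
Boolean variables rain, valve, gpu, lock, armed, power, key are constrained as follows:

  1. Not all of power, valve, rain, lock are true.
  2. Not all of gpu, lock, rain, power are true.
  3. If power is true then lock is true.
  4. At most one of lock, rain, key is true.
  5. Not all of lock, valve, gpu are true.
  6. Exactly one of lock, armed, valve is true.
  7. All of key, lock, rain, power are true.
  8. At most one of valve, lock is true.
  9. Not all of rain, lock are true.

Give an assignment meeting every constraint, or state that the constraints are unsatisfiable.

The formula is unsatisfiable.

Case key = True:
  (4) with key=T forces lock = False.
  Constraint (7) is violated (lock=F) — contradiction.
Case key = False:
  Constraint (7) is violated (key=F) — contradiction.
Both cases fail — unsatisfiable.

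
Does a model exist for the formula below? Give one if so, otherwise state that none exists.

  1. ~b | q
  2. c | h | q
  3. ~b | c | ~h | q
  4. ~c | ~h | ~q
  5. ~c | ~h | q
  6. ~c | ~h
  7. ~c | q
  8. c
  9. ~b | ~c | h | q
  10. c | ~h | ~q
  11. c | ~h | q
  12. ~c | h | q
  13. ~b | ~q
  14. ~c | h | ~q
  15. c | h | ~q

Case c = True:
  (~c | ~h) forces h = False.
  (~c | q) forces q = True.
  Clause (~c | h | ~q) is falsified — contradiction.
Case c = False:
  Clause (c) is falsified — contradiction.
Both cases fail, so the formula is unsatisfiable.

UNSATISFIABLE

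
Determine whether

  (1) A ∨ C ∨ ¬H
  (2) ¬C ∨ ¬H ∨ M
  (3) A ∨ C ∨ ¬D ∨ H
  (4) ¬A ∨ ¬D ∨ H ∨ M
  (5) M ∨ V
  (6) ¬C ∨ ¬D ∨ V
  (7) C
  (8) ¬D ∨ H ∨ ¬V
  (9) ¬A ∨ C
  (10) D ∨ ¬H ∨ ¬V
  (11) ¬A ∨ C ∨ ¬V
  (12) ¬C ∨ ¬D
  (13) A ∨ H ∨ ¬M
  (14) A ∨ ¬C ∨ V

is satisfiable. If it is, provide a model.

V: False; H: False; D: False; M: True; C: True; A: True

Unit clause (C) forces C = True.
In (¬C ∨ ¬D) only ¬D is left, so D = False.
Set V = False.
  then (M ∨ V) forces M = True.
  then (A ∨ ¬C ∨ V) forces A = True.
Set H = False.
All clauses satisfied.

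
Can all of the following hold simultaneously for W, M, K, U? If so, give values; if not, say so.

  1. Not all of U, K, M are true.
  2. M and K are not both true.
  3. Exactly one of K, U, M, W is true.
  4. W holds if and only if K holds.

W = False; M = True; K = False; U = False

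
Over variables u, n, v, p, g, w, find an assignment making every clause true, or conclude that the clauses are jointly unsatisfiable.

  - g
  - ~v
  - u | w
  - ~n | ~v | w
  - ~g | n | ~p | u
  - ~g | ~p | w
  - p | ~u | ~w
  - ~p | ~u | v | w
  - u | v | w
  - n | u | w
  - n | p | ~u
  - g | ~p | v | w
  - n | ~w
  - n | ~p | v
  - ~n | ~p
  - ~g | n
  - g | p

u: True, n: True, v: False, p: False, g: True, w: False

Unit clause (g) forces g = True.
Unit clause (~v) forces v = False.
In (~g | n) only n is left, so n = True.
In (~n | ~p) only ~p is left, so p = False.
Set u = True.
  then (p | ~u | ~w) forces w = False.
All clauses satisfied.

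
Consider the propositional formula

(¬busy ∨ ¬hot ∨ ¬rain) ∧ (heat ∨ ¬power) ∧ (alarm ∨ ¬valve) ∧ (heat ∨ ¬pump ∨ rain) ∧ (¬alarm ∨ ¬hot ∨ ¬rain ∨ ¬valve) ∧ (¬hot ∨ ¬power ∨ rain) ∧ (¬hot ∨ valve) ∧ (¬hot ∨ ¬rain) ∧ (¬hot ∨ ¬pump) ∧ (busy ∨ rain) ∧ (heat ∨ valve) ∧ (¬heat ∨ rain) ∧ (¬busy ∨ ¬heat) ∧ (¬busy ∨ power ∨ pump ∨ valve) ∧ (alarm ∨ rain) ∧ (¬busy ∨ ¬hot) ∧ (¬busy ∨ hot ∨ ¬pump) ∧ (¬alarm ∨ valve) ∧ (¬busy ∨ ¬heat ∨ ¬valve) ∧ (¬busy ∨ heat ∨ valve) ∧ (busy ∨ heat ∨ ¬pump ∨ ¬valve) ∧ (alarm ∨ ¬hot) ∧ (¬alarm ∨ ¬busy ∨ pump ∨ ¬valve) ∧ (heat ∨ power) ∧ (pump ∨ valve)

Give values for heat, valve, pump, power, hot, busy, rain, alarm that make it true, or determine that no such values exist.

heat: True; valve: True; pump: False; power: True; hot: False; busy: False; rain: True; alarm: True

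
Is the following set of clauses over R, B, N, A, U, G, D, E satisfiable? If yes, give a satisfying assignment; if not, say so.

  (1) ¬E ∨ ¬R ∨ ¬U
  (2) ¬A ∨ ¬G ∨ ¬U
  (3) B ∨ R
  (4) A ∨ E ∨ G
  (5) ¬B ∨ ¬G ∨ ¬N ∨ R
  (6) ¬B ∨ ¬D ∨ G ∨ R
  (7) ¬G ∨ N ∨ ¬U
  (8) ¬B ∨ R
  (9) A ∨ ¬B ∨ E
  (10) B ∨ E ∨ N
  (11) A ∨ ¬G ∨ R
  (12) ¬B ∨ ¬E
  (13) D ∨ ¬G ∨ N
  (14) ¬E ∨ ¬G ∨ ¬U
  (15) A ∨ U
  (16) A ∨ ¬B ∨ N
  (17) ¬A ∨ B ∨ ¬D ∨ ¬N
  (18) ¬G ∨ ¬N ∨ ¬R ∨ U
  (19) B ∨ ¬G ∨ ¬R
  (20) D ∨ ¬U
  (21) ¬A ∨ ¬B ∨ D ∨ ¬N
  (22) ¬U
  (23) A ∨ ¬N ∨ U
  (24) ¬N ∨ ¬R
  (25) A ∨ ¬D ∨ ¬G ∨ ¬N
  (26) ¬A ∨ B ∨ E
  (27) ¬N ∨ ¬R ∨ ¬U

Unit clause (¬U) forces U = False.
In (A ∨ U) only A is left, so A = True.
Try R = False:
  (B ∨ R) forces B = True.
  clause (¬B ∨ R) is falsified — backtrack.
So R = True.
  then (¬N ∨ ¬R) forces N = False.
Set B = False.
  then (B ∨ E ∨ N) forces E = True.
  then (B ∨ ¬G ∨ ¬R) forces G = False.
Set D = False.
All clauses satisfied.

R = True; B = False; N = False; A = True; U = False; G = False; D = False; E = True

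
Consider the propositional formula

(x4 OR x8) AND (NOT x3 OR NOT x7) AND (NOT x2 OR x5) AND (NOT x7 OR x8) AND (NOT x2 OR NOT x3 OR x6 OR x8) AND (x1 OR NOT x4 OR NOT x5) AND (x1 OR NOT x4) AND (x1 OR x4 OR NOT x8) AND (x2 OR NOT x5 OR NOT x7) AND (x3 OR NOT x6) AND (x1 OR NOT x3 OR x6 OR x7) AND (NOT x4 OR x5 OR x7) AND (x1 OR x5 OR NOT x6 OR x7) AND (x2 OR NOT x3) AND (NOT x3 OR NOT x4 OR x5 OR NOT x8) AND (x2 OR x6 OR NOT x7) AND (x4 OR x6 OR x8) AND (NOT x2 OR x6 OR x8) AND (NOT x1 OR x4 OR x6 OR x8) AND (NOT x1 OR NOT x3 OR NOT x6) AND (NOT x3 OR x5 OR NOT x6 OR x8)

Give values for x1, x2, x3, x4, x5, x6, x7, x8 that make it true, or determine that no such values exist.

x1=T, x2=T, x3=T, x4=F, x5=T, x6=F, x7=F, x8=T

Try x1 = False:
  (x1 OR NOT x4) forces x4 = False.
  (x4 OR x8) forces x8 = True.
  clause (x1 OR x4 OR NOT x8) is falsified — backtrack.
So x1 = True.
Set x2 = True.
  then (NOT x2 OR x5) forces x5 = True.
Set x3 = True.
  then (NOT x3 OR NOT x7) forces x7 = False.
  then (NOT x1 OR NOT x3 OR NOT x6) forces x6 = False.
  then (NOT x2 OR NOT x3 OR x6 OR x8) forces x8 = True.
Set x4 = False.
All clauses satisfied.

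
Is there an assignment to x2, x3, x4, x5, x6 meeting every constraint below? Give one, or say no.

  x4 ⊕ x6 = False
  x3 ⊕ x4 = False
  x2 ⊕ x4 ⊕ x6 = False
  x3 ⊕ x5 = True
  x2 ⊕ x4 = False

x2 = False; x3 = False; x4 = False; x5 = True; x6 = False

x4 ⊕ x6 = F ⊕ F = False ✓
x3 ⊕ x4 = F ⊕ F = False ✓
x2 ⊕ x4 ⊕ x6 = F ⊕ F ⊕ F = False ✓
x3 ⊕ x5 = F ⊕ T = True ✓
x2 ⊕ x4 = F ⊕ F = False ✓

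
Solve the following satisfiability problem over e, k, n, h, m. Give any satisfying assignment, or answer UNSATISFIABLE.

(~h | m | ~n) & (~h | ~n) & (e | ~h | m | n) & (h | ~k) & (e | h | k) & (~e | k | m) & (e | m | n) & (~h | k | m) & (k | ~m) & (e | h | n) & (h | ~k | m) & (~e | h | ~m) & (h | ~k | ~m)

e=F, k=T, n=F, h=T, m=T

Set e = False.
Set k = True.
  then (h | ~k) forces h = True.
  then (~h | ~n) forces n = False.
  then (e | ~h | m | n) forces m = True.
All clauses satisfied.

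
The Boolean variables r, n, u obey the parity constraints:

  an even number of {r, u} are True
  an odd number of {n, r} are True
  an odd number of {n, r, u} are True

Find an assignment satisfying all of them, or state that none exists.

r = False; n = True; u = False

{r, u}: 0 true → even ✓
{n, r}: 1 true → odd ✓
{n, r, u}: 1 true → odd ✓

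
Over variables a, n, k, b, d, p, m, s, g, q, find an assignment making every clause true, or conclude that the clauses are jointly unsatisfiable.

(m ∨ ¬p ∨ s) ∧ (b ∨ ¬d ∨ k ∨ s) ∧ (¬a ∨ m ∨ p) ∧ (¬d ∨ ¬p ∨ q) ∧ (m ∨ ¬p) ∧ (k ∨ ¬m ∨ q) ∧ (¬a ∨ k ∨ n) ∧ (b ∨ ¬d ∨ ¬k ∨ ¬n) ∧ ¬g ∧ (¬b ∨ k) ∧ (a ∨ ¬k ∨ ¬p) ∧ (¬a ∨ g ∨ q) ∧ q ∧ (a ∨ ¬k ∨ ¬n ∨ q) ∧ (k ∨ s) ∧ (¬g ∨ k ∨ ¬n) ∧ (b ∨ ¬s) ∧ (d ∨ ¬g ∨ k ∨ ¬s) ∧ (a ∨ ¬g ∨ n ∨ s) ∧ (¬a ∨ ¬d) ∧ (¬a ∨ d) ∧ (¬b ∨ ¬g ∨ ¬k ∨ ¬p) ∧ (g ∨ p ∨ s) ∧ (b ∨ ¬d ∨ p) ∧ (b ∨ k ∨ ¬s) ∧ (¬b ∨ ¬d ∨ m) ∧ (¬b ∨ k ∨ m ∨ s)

Unit clause (¬g) forces g = False.
Unit clause (q) forces q = True.
Set a = False.
Set n = False.
Try k = False:
  (¬b ∨ k) forces b = False.
  (k ∨ s) forces s = True.
  clause (b ∨ ¬s) is falsified — backtrack.
So k = True.
  then (a ∨ ¬k ∨ ¬p) forces p = False.
  then (g ∨ p ∨ s) forces s = True.
  then (b ∨ ¬s) forces b = True.
Set d = False.
Set m = True.
All clauses satisfied.

a = False; n = False; k = True; b = True; d = False; p = False; m = True; s = True; g = False; q = True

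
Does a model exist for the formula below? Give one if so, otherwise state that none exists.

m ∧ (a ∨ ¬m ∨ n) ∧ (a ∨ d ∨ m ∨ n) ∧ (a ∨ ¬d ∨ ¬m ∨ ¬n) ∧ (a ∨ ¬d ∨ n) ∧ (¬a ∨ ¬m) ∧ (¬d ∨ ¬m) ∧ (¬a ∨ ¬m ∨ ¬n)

n = True; a = False; m = True; d = False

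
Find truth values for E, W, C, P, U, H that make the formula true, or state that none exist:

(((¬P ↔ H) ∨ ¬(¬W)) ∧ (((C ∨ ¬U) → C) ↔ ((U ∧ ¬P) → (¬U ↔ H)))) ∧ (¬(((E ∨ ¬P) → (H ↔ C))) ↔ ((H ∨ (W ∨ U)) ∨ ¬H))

E: True, W: True, C: True, P: True, U: False, H: False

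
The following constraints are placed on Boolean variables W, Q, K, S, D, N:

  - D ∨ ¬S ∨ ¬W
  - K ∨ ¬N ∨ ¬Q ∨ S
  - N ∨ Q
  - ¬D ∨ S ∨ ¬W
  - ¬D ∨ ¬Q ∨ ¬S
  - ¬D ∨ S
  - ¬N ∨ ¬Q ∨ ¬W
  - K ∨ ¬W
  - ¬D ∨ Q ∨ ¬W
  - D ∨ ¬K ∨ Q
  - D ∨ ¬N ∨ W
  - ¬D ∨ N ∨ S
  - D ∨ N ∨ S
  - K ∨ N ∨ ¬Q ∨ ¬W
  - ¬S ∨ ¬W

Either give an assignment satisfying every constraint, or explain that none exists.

W = False, Q = True, K = True, S = True, D = False, N = False

Set W = False.
Set Q = True.
Set K = True.
Try S = False:
  (¬D ∨ S) forces D = False.
  (D ∨ ¬N ∨ W) forces N = False.
  clause (D ∨ N ∨ S) is falsified — backtrack.
So S = True.
  then (¬D ∨ ¬Q ∨ ¬S) forces D = False.
  then (D ∨ ¬N ∨ W) forces N = False.
All clauses satisfied.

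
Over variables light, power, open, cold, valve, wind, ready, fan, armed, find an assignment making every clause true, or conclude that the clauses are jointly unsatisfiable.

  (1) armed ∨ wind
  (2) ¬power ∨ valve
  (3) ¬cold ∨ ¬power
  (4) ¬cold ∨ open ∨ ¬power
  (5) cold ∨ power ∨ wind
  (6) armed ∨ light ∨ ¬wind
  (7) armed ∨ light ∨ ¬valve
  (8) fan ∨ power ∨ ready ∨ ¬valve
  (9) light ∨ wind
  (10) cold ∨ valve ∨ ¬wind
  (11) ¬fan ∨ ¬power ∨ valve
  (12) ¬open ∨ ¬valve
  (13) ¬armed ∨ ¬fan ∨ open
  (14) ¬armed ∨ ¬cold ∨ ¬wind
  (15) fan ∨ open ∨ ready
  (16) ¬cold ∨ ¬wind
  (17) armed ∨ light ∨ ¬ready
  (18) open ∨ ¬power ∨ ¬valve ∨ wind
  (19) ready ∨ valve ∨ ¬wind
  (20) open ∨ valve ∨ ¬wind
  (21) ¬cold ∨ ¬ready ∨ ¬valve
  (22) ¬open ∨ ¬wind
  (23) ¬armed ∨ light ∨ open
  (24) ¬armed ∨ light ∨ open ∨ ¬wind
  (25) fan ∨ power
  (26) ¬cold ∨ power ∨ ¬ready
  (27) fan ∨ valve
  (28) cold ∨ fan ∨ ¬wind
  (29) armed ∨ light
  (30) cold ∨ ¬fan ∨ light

Set light = True.
Set power = False.
  then (fan ∨ power) forces fan = True.
Set open = False.
  then (¬armed ∨ ¬fan ∨ open) forces armed = False.
  then (armed ∨ wind) forces wind = True.
  then (¬cold ∨ ¬wind) forces cold = False.
  then (open ∨ valve ∨ ¬wind) forces valve = True.
Set ready = False.
All clauses satisfied.

light = True, power = False, open = False, cold = False, valve = True, wind = True, ready = False, fan = True, armed = False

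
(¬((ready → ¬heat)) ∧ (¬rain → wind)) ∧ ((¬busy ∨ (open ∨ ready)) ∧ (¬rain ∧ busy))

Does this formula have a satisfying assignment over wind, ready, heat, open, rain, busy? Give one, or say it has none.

wind = True, ready = True, heat = True, open = True, rain = False, busy = True

  ¬((ready → ¬heat)) ∧ (¬rain → wind) = True
    ¬((ready → ¬heat)) = True
      ready → ¬heat = False
        ¬heat = False
    ¬rain → wind = True
      ¬rain = True
  (¬busy ∨ (open ∨ ready)) ∧ (¬rain ∧ busy) = True
    ¬busy ∨ (open ∨ ready) = True
      ¬busy = False
      open ∨ ready = True
    ¬rain ∧ busy = True
      ¬rain = True
Both conjuncts True, so the formula holds.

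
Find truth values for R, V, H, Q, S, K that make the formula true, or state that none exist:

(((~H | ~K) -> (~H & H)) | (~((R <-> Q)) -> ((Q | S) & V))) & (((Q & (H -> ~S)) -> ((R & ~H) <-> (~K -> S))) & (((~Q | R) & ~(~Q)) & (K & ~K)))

Case K = True: the conjunct ~K is False.
Case K = False: the conjunct K is False.
Both cases fail — unsatisfiable.

No satisfying assignment exists.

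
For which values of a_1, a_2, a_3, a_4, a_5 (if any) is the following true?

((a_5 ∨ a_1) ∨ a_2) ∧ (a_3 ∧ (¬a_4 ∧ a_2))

a_1 = False, a_2 = True, a_3 = True, a_4 = False, a_5 = True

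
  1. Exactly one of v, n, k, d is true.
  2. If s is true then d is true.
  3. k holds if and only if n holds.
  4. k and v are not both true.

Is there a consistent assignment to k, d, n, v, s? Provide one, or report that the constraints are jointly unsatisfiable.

k = False, d = True, n = False, v = False, s = False

  (1) {v, n, k, d}: 1 true — exactly one ✓
  (2) s=F ⇒ d: vacuous ✓
  (3) k=F, n=F — same ✓
  (4) k=F, v=F — not both ✓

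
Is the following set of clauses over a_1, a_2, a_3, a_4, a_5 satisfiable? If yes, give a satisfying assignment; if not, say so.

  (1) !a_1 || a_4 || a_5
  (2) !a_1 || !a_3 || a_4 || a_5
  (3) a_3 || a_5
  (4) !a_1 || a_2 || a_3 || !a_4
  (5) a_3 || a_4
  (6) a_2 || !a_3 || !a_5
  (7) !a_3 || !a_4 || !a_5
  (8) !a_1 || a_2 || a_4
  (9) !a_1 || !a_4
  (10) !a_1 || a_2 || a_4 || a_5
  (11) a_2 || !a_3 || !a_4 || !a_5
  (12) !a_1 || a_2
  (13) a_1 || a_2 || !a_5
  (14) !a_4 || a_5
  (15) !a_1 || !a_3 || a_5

a_1 = False, a_2 = False, a_3 = True, a_4 = False, a_5 = False

Set a_1 = False.
Set a_2 = False.
  then (a_1 || a_2 || !a_5) forces a_5 = False.
  then (!a_4 || a_5) forces a_4 = False.
  then (a_3 || a_5) forces a_3 = True.
All clauses satisfied.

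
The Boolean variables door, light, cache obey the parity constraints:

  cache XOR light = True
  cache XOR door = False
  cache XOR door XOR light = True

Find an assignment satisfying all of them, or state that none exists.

door = False, light = True, cache = False

cache XOR light = F XOR T = True ✓
cache XOR door = F XOR F = False ✓
cache XOR door XOR light = F XOR F XOR T = True ✓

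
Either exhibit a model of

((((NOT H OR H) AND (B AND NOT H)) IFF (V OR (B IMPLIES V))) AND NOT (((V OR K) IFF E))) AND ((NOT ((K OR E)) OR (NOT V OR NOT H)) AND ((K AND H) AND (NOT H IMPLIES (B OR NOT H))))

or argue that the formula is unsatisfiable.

B=T, H=T, K=T, V=F, E=F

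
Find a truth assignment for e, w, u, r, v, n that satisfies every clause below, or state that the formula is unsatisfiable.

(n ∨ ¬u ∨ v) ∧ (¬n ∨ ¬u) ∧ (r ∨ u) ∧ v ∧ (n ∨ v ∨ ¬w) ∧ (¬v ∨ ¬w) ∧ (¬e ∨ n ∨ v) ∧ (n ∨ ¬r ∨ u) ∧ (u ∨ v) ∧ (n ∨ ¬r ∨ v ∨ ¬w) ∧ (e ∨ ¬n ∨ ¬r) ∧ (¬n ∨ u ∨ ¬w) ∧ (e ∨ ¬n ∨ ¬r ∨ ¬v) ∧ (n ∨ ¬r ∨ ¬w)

e=T, w=F, u=F, r=T, v=T, n=T

Unit clause (v) forces v = True.
In (¬v ∨ ¬w) only ¬w is left, so w = False.
Set e = True.
Set u = False.
  then (r ∨ u) forces r = True.
  then (n ∨ ¬r ∨ u) forces n = True.
All clauses satisfied.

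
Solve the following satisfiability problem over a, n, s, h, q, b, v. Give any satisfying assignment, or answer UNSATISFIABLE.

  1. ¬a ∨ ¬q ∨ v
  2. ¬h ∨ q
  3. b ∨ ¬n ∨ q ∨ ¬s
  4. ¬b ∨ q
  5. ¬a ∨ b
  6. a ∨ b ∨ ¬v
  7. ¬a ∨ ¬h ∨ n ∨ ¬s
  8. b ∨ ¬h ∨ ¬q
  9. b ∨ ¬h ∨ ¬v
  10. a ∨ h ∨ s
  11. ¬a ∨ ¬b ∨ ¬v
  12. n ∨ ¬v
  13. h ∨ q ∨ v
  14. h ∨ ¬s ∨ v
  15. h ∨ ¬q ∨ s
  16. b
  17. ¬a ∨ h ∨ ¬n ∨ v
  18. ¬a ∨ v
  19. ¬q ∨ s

Unit clause (b) forces b = True.
In (¬b ∨ q) only q is left, so q = True.
In (¬q ∨ s) only s is left, so s = True.
Try a = True:
  (¬a ∨ ¬q ∨ v) forces v = True.
  clause (¬a ∨ ¬b ∨ ¬v) is falsified — backtrack.
So a = False.
Set n = True.
Set h = False.
  then (h ∨ ¬s ∨ v) forces v = True.
All clauses satisfied.

a = False, n = True, s = True, h = False, q = True, b = True, v = True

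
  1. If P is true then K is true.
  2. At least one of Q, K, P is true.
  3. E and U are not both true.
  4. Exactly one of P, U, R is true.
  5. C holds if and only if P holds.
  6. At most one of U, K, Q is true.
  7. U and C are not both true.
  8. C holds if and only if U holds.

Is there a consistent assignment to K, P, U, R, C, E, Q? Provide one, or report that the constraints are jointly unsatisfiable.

K = False, P = False, U = False, R = True, C = False, E = True, Q = True

  (1) P=F ⇒ K: vacuous ✓
  (2) {Q, K, P}: 1 true — at least one ✓
  (3) E=T, U=F — not both ✓
  (4) {P, U, R}: 1 true — exactly one ✓
  (5) C=F, P=F — same ✓
  (6) {U, K, Q}: 1 true — at most one ✓
  (7) U=F, C=F — not both ✓
  (8) C=F, U=F — same ✓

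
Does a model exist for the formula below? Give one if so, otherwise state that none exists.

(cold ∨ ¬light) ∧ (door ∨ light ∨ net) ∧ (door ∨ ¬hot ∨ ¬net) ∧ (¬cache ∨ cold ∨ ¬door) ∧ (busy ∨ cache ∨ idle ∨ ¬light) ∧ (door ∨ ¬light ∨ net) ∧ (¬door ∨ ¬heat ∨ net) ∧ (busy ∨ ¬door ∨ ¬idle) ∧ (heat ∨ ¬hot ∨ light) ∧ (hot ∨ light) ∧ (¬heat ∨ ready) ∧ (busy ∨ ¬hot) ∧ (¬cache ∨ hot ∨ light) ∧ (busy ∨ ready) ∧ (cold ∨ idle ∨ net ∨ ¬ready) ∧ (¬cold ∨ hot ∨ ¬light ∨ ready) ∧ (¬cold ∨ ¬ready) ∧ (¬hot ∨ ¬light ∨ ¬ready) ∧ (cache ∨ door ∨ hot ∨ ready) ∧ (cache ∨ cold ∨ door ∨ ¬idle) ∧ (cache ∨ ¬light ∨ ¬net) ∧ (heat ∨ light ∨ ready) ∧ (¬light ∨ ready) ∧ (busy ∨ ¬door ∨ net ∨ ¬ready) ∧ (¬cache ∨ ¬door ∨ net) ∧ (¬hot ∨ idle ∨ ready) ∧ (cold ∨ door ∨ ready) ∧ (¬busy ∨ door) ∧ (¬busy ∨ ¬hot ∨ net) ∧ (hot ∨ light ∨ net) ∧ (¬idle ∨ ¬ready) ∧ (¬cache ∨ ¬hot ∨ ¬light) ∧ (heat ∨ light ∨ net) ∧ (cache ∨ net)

Try net = False:
  (cache ∨ net) forces cache = True.
  (¬cache ∨ ¬door ∨ net) forces door = False.
  (door ∨ light ∨ net) forces light = True.
  clause (door ∨ ¬light ∨ net) is falsified — backtrack.
So net = True.
Set cold = False.
  then (cold ∨ ¬light) forces light = False.
  then (hot ∨ light) forces hot = True.
  then (busy ∨ ¬hot) forces busy = True.
  then (¬busy ∨ door) forces door = True.
  then (¬cache ∨ cold ∨ ¬door) forces cache = False.
  then (heat ∨ ¬hot ∨ light) forces heat = True.
  then (¬heat ∨ ready) forces ready = True.
  then (¬idle ∨ ¬ready) forces idle = False.
All clauses satisfied.

net: True, cold: False, heat: True, busy: True, door: True, idle: False, light: False, ready: True, hot: True, cache: False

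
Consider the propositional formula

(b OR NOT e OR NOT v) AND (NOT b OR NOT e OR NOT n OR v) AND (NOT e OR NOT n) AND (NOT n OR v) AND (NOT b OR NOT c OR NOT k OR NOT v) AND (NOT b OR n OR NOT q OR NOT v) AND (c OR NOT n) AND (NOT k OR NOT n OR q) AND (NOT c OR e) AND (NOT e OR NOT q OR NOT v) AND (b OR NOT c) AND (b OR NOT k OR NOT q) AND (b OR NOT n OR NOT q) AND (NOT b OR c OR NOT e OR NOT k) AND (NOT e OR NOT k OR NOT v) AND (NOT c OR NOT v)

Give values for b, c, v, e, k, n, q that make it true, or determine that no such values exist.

b = False, c = False, v = False, e = False, k = False, n = False, q = True

Set b = False.
  then (b OR NOT c) forces c = False.
  then (c OR NOT n) forces n = False.
Set v = False.
Set e = False.
Set k = False.
Set q = True.
All clauses satisfied.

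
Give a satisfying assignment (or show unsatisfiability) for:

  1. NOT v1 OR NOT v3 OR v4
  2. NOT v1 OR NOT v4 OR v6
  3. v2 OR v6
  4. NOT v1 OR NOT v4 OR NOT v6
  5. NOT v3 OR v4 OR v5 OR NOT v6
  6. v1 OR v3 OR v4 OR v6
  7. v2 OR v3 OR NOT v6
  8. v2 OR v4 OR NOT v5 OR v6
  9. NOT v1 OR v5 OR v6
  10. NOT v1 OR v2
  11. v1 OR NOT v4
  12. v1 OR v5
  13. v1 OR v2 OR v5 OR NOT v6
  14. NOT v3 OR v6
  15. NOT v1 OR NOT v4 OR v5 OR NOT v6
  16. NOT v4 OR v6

v1 = False, v2 = True, v3 = False, v4 = False, v5 = True, v6 = True

Set v1 = False.
  then (v1 OR NOT v4) forces v4 = False.
  then (v1 OR v5) forces v5 = True.
Set v2 = True.
Set v3 = False.
  then (v1 OR v3 OR v4 OR v6) forces v6 = True.
All clauses satisfied.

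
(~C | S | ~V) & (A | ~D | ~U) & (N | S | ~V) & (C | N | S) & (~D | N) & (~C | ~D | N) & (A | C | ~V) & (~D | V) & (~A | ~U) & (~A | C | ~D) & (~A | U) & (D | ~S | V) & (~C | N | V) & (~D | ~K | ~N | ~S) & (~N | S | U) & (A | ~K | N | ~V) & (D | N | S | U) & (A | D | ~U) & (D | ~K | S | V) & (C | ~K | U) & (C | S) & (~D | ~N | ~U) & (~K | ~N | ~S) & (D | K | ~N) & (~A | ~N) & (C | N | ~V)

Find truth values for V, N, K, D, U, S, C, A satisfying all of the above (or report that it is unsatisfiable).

Set V = True.
Set N = False.
  then (N | S | ~V) forces S = True.
  then (~D | N) forces D = False.
  then (C | N | ~V) forces C = True.
Try K = True:
  (A | ~K | N | ~V) forces A = True.
  (~A | ~U) forces U = False.
  clause (~A | U) is falsified — backtrack.
So K = False.
Set U = False.
  then (~A | U) forces A = False.
All clauses satisfied.

V = True; N = False; K = False; D = False; U = False; S = True; C = True; A = False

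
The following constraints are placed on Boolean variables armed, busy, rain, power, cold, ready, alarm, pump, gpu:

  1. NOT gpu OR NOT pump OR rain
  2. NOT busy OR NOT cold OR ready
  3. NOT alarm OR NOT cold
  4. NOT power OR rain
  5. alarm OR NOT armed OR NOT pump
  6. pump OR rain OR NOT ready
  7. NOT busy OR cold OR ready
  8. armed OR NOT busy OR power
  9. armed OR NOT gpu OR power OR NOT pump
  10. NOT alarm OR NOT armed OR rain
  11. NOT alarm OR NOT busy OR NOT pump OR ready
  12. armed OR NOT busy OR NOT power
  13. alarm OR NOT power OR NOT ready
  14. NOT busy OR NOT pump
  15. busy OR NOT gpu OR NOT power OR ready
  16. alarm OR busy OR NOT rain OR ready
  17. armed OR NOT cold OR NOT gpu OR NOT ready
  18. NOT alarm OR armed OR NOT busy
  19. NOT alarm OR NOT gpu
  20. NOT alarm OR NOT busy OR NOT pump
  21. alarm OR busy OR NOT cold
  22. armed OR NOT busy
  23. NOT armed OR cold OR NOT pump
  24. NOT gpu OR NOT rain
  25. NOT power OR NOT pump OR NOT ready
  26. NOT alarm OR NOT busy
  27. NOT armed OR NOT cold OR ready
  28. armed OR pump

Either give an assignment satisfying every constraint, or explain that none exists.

Set armed = True.
Set busy = False.
Set rain = False.
  then (NOT power OR rain) forces power = False.
  then (NOT alarm OR NOT armed OR rain) forces alarm = False.
  then (alarm OR busy OR NOT cold) forces cold = False.
  then (NOT armed OR cold OR NOT pump) forces pump = False.
  then (pump OR rain OR NOT ready) forces ready = False.
Set gpu = False.
All clauses satisfied.

armed = True, busy = False, rain = False, power = False, cold = False, ready = False, alarm = False, pump = False, gpu = False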